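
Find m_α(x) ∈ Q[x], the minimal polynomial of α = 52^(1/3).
m_α(x) = x^3 - 52

α satisfies α^3 = 52, so x^3 - 52 annihilates α. By the rational root test, a rational root p/q (in lowest terms) of x^3 - 52 would satisfy p^3 = 52 q^3, forcing q = 1 and p^3 = 52; but 52 is not a perfect cube, contradiction. A monic cubic over Q with no rational root is irreducible (any nontrivial factorization would include a linear factor). Hence x^3 - 52 is the minimal polynomial of α, and in particular [Q(α):Q] = 3.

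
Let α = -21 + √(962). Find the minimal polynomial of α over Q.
m_α(x) = x^2 + 42x - 521

From α + 21 = √(962), squaring gives (α + 21)^2 = 962, i.e. α^2 + 42α + 441 = 962, so α^2 + 42α - 521 = 0. The discriminant of x^2 + 42x - 521 is (42)^2 - 4·(-521) = 1764 + 2084 = 3848, and 4·(962) is not a perfect square in Q since 962 is squarefree and ≠ 1. Hence x^2 + 42x - 521 is irreducible over Q and is the minimal polynomial of α.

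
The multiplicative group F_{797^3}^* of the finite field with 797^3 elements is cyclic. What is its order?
|F_{797^3}^*| = 506261572

F_{797^3} has 797^3 = 506261573 elements; its multiplicative group consists of all nonzero elements, so |F_{797^3}^*| = 506261573 - 1 = 506261572. (It is cyclic since any finite subgroup of the multiplicative group of a field is cyclic.)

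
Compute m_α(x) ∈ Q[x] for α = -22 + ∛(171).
m_α(x) = x^3 + 66x^2 + 1452x + 10477

Set β = α + 22 = ∛(171), so β^3 = 171. Then (α + 22)^3 - 171 = 0, i.e. α is a root of g(x) = (x + 22)^3 - 171 = x^3 + 66x^2 + 1452x + 10477. Since g(x) = h(x + 22) where h(x) = x^3 - 171, and h is irreducible over Q (because 171 is not a perfect cube, so h has no rational root, and a monic cubic with no rational root is irreducible), g is also irreducible (irreducibility is preserved under the substitution x → x + 22). Hence m_α(x) = x^3 + 66x^2 + 1452x + 10477.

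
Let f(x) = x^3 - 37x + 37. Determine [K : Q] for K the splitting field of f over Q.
[K : Q] = 3

By the rational root test, any rational root of the monic integer polynomial f(x) = x^3 - 37x + 37 must be an integer dividing the constant term 37, i.e. one of ±{1, 37}. Evaluating: f(1) = 1, f(-1) = 73, f(37) = 49321, f(-37) = -49247; none is 0, so f has no rational root and is therefore irreducible over Q (a cubic with no linear factor over a field is irreducible). For an irreducible cubic, the Galois group is A_3 or S_3 according as the discriminant disc(f) = -4a^3 - 27b^2 = -4·(-37)^3 - 27·(37)^2 = 165649 is or is not a square in Q. Here disc(f) = 165649 = 407^2 is a perfect square in Q, so the Galois group of f over Q is contained in A_3, hence equals A_3 (cyclic of order 3). The splitting field has degree |A_3| = 3 over Q, so [K : Q] = 3.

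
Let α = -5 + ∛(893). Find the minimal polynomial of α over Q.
m_α(x) = x^3 + 15x^2 + 75x - 768

Set β = α + 5 = ∛(893), so β^3 = 893. Then (α + 5)^3 - 893 = 0, i.e. α is a root of g(x) = (x + 5)^3 - 893 = x^3 + 15x^2 + 75x - 768. Since g(x) = h(x + 5) where h(x) = x^3 - 893, and h is irreducible over Q (because 893 is not a perfect cube, so h has no rational root, and a monic cubic with no rational root is irreducible), g is also irreducible (irreducibility is preserved under the substitution x → x + 5). Hence m_α(x) = x^3 + 15x^2 + 75x - 768.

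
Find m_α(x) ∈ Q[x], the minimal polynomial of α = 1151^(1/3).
m_α(x) = x^3 - 1151

α satisfies α^3 = 1151, so x^3 - 1151 annihilates α. By the rational root test, a rational root p/q (in lowest terms) of x^3 - 1151 would satisfy p^3 = 1151 q^3, forcing q = 1 and p^3 = 1151; but 1151 is not a perfect cube, contradiction. A monic cubic over Q with no rational root is irreducible (any nontrivial factorization would include a linear factor). Hence x^3 - 1151 is the minimal polynomial of α, and in particular [Q(α):Q] = 3.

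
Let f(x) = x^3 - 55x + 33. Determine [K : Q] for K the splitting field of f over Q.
[K : Q] = 6

By the rational root test, any rational root of the monic integer polynomial f(x) = x^3 - 55x + 33 must be an integer dividing the constant term 33, i.e. one of ±{1, 3, 11, 33}. Evaluating: f(1) = -21, f(-1) = 87, f(3) = -105, f(-3) = 171, f(11) = 759, f(-11) = -693, f(33) = 34155, f(-33) = -34089; none is 0, so f has no rational root and is therefore irreducible over Q (a cubic with no linear factor over a field is irreducible). For an irreducible cubic, the Galois group is A_3 or S_3 according as the discriminant disc(f) = -4a^3 - 27b^2 = -4·(-55)^3 - 27·(33)^2 = 636097 is or is not a square in Q. Here disc(f) = 636097 is not a perfect square in Q, so the Galois group of f over Q is not contained in A_3 and must be all of S_3. The splitting field has degree |S_3| = 6 over Q, so [K : Q] = 6.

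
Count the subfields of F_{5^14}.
F_{5^14} has 4 subfields

The subfields of F_{p^n} are exactly the fields F_{p^d} for d | n (each is the fixed field of the unique index-d subgroup of Gal(F_{p^n}/F_p) ≅ Z/nZ). The divisors of n = 14 are {1, 2, 7, 14}, giving 4 subfields: F_{5^1}, F_{5^2}, F_{5^7}, F_{5^14}.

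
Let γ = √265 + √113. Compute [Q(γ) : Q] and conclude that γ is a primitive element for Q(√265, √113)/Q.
[Q(γ) : Q] = 4 (equivalently, Q(γ) = Q(√265, √113))

Obviously Q(γ) ⊆ Q(√265, √113), and [Q(√265, √113):Q] = 4 (since 265, 113 are distinct squarefree integers > 1 with 29945 not a perfect square). To show equality we compute the minimal polynomial of γ. From γ = √265 + √113: γ^2 = 265 + 2√(29945) + 113 = 378 + 2√(29945), so γ^2 - 378 = 2√(29945); squaring, (γ^2 - 378)^2 = 4·29945, i.e. γ^4 - 756γ^2 + 142884 - 119780 = 0, i.e. γ^4 - 756γ^2 + 23104 = 0. So γ is a root of x^4 - 756x^2 + 23104. This polynomial is irreducible over Q: it has no rational root (each ±√265 ± √113 is irrational), and any factorization into two quadratics over Q would force √(29945) ∈ Q (pairing opposite roots) or √265, √113 ∈ Q (other pairings), all impossible. Hence [Q(γ):Q] = 4 = [Q(√265, √113):Q], so Q(γ) = Q(√265, √113).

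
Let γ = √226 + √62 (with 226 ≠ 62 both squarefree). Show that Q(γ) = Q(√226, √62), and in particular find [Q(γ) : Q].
[Q(γ) : Q] = 4 (equivalently, Q(γ) = Q(√226, √62))

Obviously Q(γ) ⊆ Q(√226, √62), and [Q(√226, √62):Q] = 4 (since 226, 62 are distinct squarefree integers > 1 with 14012 not a perfect square). To show equality we compute the minimal polynomial of γ. From γ = √226 + √62: γ^2 = 226 + 2√(14012) + 62 = 288 + 2√(14012), so γ^2 - 288 = 2√(14012); squaring, (γ^2 - 288)^2 = 4·14012, i.e. γ^4 - 576γ^2 + 82944 - 56048 = 0, i.e. γ^4 - 576γ^2 + 26896 = 0. So γ is a root of x^4 - 576x^2 + 26896. This polynomial is irreducible over Q: it has no rational root (each ±√226 ± √62 is irrational), and any factorization into two quadratics over Q would force √(14012) ∈ Q (pairing opposite roots) or √226, √62 ∈ Q (other pairings), all impossible. Hence [Q(γ):Q] = 4 = [Q(√226, √62):Q], so Q(γ) = Q(√226, √62).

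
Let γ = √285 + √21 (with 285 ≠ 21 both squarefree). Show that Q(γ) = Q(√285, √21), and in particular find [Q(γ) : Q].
[Q(γ) : Q] = 4 (equivalently, Q(γ) = Q(√285, √21))

Obviously Q(γ) ⊆ Q(√285, √21), and [Q(√285, √21):Q] = 4 (since 285, 21 are distinct squarefree integers > 1 with 5985 not a perfect square). To show equality we compute the minimal polynomial of γ. From γ = √285 + √21: γ^2 = 285 + 2√(5985) + 21 = 306 + 2√(5985), so γ^2 - 306 = 2√(5985); squaring, (γ^2 - 306)^2 = 4·5985, i.e. γ^4 - 612γ^2 + 93636 - 23940 = 0, i.e. γ^4 - 612γ^2 + 69696 = 0. So γ is a root of x^4 - 612x^2 + 69696. This polynomial is irreducible over Q: it has no rational root (each ±√285 ± √21 is irrational), and any factorization into two quadratics over Q would force √(5985) ∈ Q (pairing opposite roots) or √285, √21 ∈ Q (other pairings), all impossible. Hence [Q(γ):Q] = 4 = [Q(√285, √21):Q], so Q(γ) = Q(√285, √21).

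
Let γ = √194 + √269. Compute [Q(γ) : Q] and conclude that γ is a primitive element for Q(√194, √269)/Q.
[Q(γ) : Q] = 4 (equivalently, Q(γ) = Q(√194, √269))

Obviously Q(γ) ⊆ Q(√194, √269), and [Q(√194, √269):Q] = 4 (since 194, 269 are distinct squarefree integers > 1 with 52186 not a perfect square). To show equality we compute the minimal polynomial of γ. From γ = √194 + √269: γ^2 = 194 + 2√(52186) + 269 = 463 + 2√(52186), so γ^2 - 463 = 2√(52186); squaring, (γ^2 - 463)^2 = 4·52186, i.e. γ^4 - 926γ^2 + 214369 - 208744 = 0, i.e. γ^4 - 926γ^2 + 5625 = 0. So γ is a root of x^4 - 926x^2 + 5625. This polynomial is irreducible over Q: it has no rational root (each ±√194 ± √269 is irrational), and any factorization into two quadratics over Q would force √(52186) ∈ Q (pairing opposite roots) or √194, √269 ∈ Q (other pairings), all impossible. Hence [Q(γ):Q] = 4 = [Q(√194, √269):Q], so Q(γ) = Q(√194, √269).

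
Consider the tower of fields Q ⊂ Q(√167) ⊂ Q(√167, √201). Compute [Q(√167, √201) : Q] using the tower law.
[Q(√167, √201) : Q] = 4

[Q(√167):Q] = 2 (min poly x^2 - 167, irreducible since 167 is squarefree > 1). For the top step, suppose √201 ∈ Q(√167), say √201 = c + d√167 with c, d ∈ Q. Squaring: 201 = c^2 + 167d^2 + 2cd√167. Since √167 ∉ Q this forces 2cd = 0. If d = 0 then √201 = c ∈ Q, contradicting 201 squarefree > 1. If c = 0 then 201 = 167d^2, so 167·201 = (167d)^2 is a perfect square in Q — but 167·201 = 33567 is not a perfect square (since 167 and 201 are distinct squarefree integers). Contradiction. Hence √201 ∉ Q(√167), so x^2 - 201 stays irreducible over Q(√167) and [Q(√167, √201) : Q(√167)] = 2. By the tower law, [Q(√167, √201) : Q] = 2 · 2 = 4.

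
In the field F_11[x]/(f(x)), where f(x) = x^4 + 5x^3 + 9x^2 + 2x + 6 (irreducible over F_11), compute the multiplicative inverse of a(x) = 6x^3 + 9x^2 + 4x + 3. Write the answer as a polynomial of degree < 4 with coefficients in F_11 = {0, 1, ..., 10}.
a(x)^(-1) ≡ 8x^3 + 8x^2 + 5x + 3 (mod f(x))

Since f is irreducible over F_11, F_11[x]/(f) is a field and a(x) ≠ 0 has an inverse. Apply the extended Euclidean algorithm to f(x) and a(x) in F_11[x]: f(x) = (2x + 7)·a(x) + (4x^2 + x + 7);  a(x) = (7x + 6)·(4x^2 + x + 7) + (4x + 5);  (4x^2 + x + 7) = (x + 10)·(4x + 5) + (1). The last nonzero remainder is the constant 1 = gcd(f, a) in F_11. Back-substituting through the division chain expresses 1 = s(x)·a(x) + t(x)·f(x) with s(x) ≡ 8x^3 + 8x^2 + 5x + 3 (mod f), so a(x)^(-1) ≡ s(x) = 8x^3 + 8x^2 + 5x + 3 (mod f). Check: (6x^3 + 9x^2 + 4x + 3)·(8x^3 + 8x^2 + 5x + 3) = 4x^6 + 10x^5 + 2x^4 + 9x^3 + 5x^2 + 5x + 9 ≡ 1 (mod x^4 + 5x^3 + 9x^2 + 2x + 6).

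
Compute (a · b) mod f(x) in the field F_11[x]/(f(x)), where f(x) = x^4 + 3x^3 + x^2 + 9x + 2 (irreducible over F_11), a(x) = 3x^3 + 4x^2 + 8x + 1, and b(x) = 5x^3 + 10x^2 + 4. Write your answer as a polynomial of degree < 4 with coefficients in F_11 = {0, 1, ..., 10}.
a · b ≡ 5x^3 + x + 3 (mod f(x))

Multiply in F_11[x]: a(x)·b(x) = (3x^3 + 4x^2 + 8x + 1)·(5x^3 + 10x^2 + 4) = 4x^6 + 6x^5 + 3x^4 + 9x^3 + 4x^2 + 10x + 4. This has degree ≥ 4, so divide by f(x) over F_11: 4x^6 + 6x^5 + 3x^4 + 9x^3 + 4x^2 + 10x + 4 = (4x^2 + 5x + 6)·(x^4 + 3x^3 + x^2 + 9x + 2) + (5x^3 + x + 3). Hence a·b ≡ 5x^3 + x + 3 (mod f). (F_11[x]/(f) is a field with 11^4 = 14641 elements since f is irreducible of degree 4.)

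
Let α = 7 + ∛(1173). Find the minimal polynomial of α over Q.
m_α(x) = x^3 - 21x^2 + 147x - 1516

Set β = α - 7 = ∛(1173), so β^3 = 1173. Then (α - 7)^3 - 1173 = 0, i.e. α is a root of g(x) = (x - 7)^3 - 1173 = x^3 - 21x^2 + 147x - 1516. Since g(x) = h(x - 7) where h(x) = x^3 - 1173, and h is irreducible over Q (because 1173 is not a perfect cube, so h has no rational root, and a monic cubic with no rational root is irreducible), g is also irreducible (irreducibility is preserved under the substitution x → x - 7). Hence m_α(x) = x^3 - 21x^2 + 147x - 1516.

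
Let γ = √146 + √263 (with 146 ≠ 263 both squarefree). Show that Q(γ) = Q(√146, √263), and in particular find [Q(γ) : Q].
[Q(γ) : Q] = 4 (equivalently, Q(γ) = Q(√146, √263))

Obviously Q(γ) ⊆ Q(√146, √263), and [Q(√146, √263):Q] = 4 (since 146, 263 are distinct squarefree integers > 1 with 38398 not a perfect square). To show equality we compute the minimal polynomial of γ. From γ = √146 + √263: γ^2 = 146 + 2√(38398) + 263 = 409 + 2√(38398), so γ^2 - 409 = 2√(38398); squaring, (γ^2 - 409)^2 = 4·38398, i.e. γ^4 - 818γ^2 + 167281 - 153592 = 0, i.e. γ^4 - 818γ^2 + 13689 = 0. So γ is a root of x^4 - 818x^2 + 13689. This polynomial is irreducible over Q: it has no rational root (each ±√146 ± √263 is irrational), and any factorization into two quadratics over Q would force √(38398) ∈ Q (pairing opposite roots) or √146, √263 ∈ Q (other pairings), all impossible. Hence [Q(γ):Q] = 4 = [Q(√146, √263):Q], so Q(γ) = Q(√146, √263).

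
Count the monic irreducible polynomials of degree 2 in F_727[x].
There are 263901 monic irreducible polynomials of degree 2 over F_727

Each element of F_{727^2} that lies in no proper subfield is a root of exactly one monic irreducible of degree 2 over F_727, and each such polynomial has 2 distinct roots in F_{727^2}. By Möbius inversion the count is N_727(2) = (1/2) Σ_{d|2} μ(2/d) · 727^d = (1/2)(μ(2)·727^1 + μ(1)·727^2) = 527802/2 = 263901.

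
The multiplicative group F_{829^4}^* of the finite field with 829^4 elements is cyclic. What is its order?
|F_{829^4}^*| = 472300192080

F_{829^4} has 829^4 = 472300192081 elements; its multiplicative group consists of all nonzero elements, so |F_{829^4}^*| = 472300192081 - 1 = 472300192080. (It is cyclic since any finite subgroup of the multiplicative group of a field is cyclic.)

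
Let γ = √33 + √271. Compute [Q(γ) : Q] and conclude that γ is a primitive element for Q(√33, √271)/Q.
[Q(γ) : Q] = 4 (equivalently, Q(γ) = Q(√33, √271))

Obviously Q(γ) ⊆ Q(√33, √271), and [Q(√33, √271):Q] = 4 (since 33, 271 are distinct squarefree integers > 1 with 8943 not a perfect square). To show equality we compute the minimal polynomial of γ. From γ = √33 + √271: γ^2 = 33 + 2√(8943) + 271 = 304 + 2√(8943), so γ^2 - 304 = 2√(8943); squaring, (γ^2 - 304)^2 = 4·8943, i.e. γ^4 - 608γ^2 + 92416 - 35772 = 0, i.e. γ^4 - 608γ^2 + 56644 = 0. So γ is a root of x^4 - 608x^2 + 56644. This polynomial is irreducible over Q: it has no rational root (each ±√33 ± √271 is irrational), and any factorization into two quadratics over Q would force √(8943) ∈ Q (pairing opposite roots) or √33, √271 ∈ Q (other pairings), all impossible. Hence [Q(γ):Q] = 4 = [Q(√33, √271):Q], so Q(γ) = Q(√33, √271).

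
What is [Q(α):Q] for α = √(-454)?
[Q(α):Q] = 2

[Q(α):Q] equals the degree of the minimal polynomial of α. Here α^2 = -454 and x^2 + 454 is irreducible (d = -454 is squarefree, ≠ 1, hence not a square), so deg(m_α) = 2. Thus [Q(α):Q] = 2.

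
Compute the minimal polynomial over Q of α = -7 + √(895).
m_α(x) = x^2 + 14x - 846

From α + 7 = √(895), squaring gives (α + 7)^2 = 895, i.e. α^2 + 14α + 49 = 895, so α^2 + 14α - 846 = 0. The discriminant of x^2 + 14x - 846 is (14)^2 - 4·(-846) = 196 + 3384 = 3580, and 4·(895) is not a perfect square in Q since 895 is squarefree and ≠ 1. Hence x^2 + 14x - 846 is irreducible over Q and is the minimal polynomial of α.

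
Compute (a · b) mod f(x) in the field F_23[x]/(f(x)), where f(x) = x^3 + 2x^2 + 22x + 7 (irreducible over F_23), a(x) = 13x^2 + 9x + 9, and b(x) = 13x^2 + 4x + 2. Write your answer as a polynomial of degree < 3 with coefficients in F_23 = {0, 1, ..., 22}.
a · b ≡ 19x^2 + 13x + 5 (mod f(x))

Multiply in F_23[x]: a(x)·b(x) = (13x^2 + 9x + 9)·(13x^2 + 4x + 2) = 8x^4 + 8x^3 + 18x^2 + 8x + 18. This has degree ≥ 3, so divide by f(x) over F_23: 8x^4 + 8x^3 + 18x^2 + 8x + 18 = (8x + 15)·(x^3 + 2x^2 + 22x + 7) + (19x^2 + 13x + 5). Hence a·b ≡ 19x^2 + 13x + 5 (mod f). (F_23[x]/(f) is a field with 23^3 = 12167 elements since f is irreducible of degree 3.)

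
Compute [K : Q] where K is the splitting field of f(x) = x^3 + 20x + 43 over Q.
[K : Q] = 6

By the rational root test, any rational root of the monic integer polynomial f(x) = x^3 + 20x + 43 must be an integer dividing the constant term 43, i.e. one of ±{1, 43}. Evaluating: f(1) = 64, f(-1) = 22, f(43) = 80410, f(-43) = -80324; none is 0, so f has no rational root and is therefore irreducible over Q (a cubic with no linear factor over a field is irreducible). For an irreducible cubic, the Galois group is A_3 or S_3 according as the discriminant disc(f) = -4a^3 - 27b^2 = -4·(20)^3 - 27·(43)^2 = -81923 is or is not a square in Q. Here disc(f) = -81923 is not a perfect square in Q, so the Galois group of f over Q is not contained in A_3 and must be all of S_3. The splitting field has degree |S_3| = 6 over Q, so [K : Q] = 6.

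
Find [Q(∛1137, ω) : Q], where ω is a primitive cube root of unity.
[Q(∛1137, ω) : Q] = 6

[Q(∛1137):Q] = 3 (min poly x^3 - 1137, irreducible since 1137 is not a perfect cube). [Q(ω):Q] = 2 (min poly x^2 + x + 1). Since Q(∛1137) ⊂ R and ω ∉ R, we have ω ∉ Q(∛1137), so x^2 + x + 1 remains irreducible over Q(∛1137) and [Q(∛1137, ω) : Q(∛1137)] = 2. By the tower law, [Q(∛1137, ω) : Q] = 3 · 2 = 6. (In fact Q(∛1137, ω) is the splitting field of x^3 - 1137 over Q.)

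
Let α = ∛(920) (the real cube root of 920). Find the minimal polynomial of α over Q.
m_α(x) = x^3 - 920

α satisfies α^3 = 920, so x^3 - 920 annihilates α. By the rational root test, a rational root p/q (in lowest terms) of x^3 - 920 would satisfy p^3 = 920 q^3, forcing q = 1 and p^3 = 920; but 920 is not a perfect cube, contradiction. A monic cubic over Q with no rational root is irreducible (any nontrivial factorization would include a linear factor). Hence x^3 - 920 is the minimal polynomial of α, and in particular [Q(α):Q] = 3.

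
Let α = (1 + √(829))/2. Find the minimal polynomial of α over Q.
m_α(x) = x^2 - x - 207

From 2α - 1 = √(829), squaring gives (2α - 1)^2 = 829, i.e. 4α^2 - 4α + 1 = 829, so α^2 - α + (1 - 829)/4 = 0. Since 829 ≡ 1 (mod 4), (1 - 829)/4 = -207 ∈ Z. The polynomial x^2 - x - 207 has discriminant 1 - 4·(-207) = 829, which is not a perfect square in Q (d = 829 is squarefree and ≠ 1), so x^2 - x - 207 is irreducible over Q. It is the minimal polynomial of α.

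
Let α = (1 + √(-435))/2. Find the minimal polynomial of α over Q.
m_α(x) = x^2 - x + 109

From 2α - 1 = √(-435), squaring gives (2α - 1)^2 = -435, i.e. 4α^2 - 4α + 1 = -435, so α^2 - α + (1 + 435)/4 = 0. Since -435 ≡ 1 (mod 4), (1 + 435)/4 = 109 ∈ Z. The polynomial x^2 - x + 109 has discriminant 1 - 4·(109) = -435, which is not a perfect square in Q (d = -435 is squarefree and ≠ 1), so x^2 - x + 109 is irreducible over Q. It is the minimal polynomial of α.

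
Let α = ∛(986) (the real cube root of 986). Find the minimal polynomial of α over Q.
m_α(x) = x^3 - 986

α satisfies α^3 = 986, so x^3 - 986 annihilates α. By the rational root test, a rational root p/q (in lowest terms) of x^3 - 986 would satisfy p^3 = 986 q^3, forcing q = 1 and p^3 = 986; but 986 is not a perfect cube, contradiction. A monic cubic over Q with no rational root is irreducible (any nontrivial factorization would include a linear factor). Hence x^3 - 986 is the minimal polynomial of α, and in particular [Q(α):Q] = 3.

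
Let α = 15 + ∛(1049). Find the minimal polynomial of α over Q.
m_α(x) = x^3 - 45x^2 + 675x - 4424

Set β = α - 15 = ∛(1049), so β^3 = 1049. Then (α - 15)^3 - 1049 = 0, i.e. α is a root of g(x) = (x - 15)^3 - 1049 = x^3 - 45x^2 + 675x - 4424. Since g(x) = h(x - 15) where h(x) = x^3 - 1049, and h is irreducible over Q (because 1049 is not a perfect cube, so h has no rational root, and a monic cubic with no rational root is irreducible), g is also irreducible (irreducibility is preserved under the substitution x → x - 15). Hence m_α(x) = x^3 - 45x^2 + 675x - 4424.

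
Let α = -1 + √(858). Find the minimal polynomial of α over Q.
m_α(x) = x^2 + 2x - 857

From α + 1 = √(858), squaring gives (α + 1)^2 = 858, i.e. α^2 + 2α + 1 = 858, so α^2 + 2α - 857 = 0. The discriminant of x^2 + 2x - 857 is (2)^2 - 4·(-857) = 4 + 3428 = 3432, and 4·(858) is not a perfect square in Q since 858 is squarefree and ≠ 1. Hence x^2 + 2x - 857 is irreducible over Q and is the minimal polynomial of α.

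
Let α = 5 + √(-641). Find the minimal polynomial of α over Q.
m_α(x) = x^2 - 10x + 666

From α - 5 = √(-641), squaring gives (α - 5)^2 = -641, i.e. α^2 - 10α + 25 = -641, so α^2 - 10α + 666 = 0. The discriminant of x^2 - 10x + 666 is (-10)^2 - 4·(666) = 100 - 2664 = -2564, and 4·(-641) is not a perfect square in Q since -641 is squarefree and ≠ 1. Hence x^2 - 10x + 666 is irreducible over Q and is the minimal polynomial of α.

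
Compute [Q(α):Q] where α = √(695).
[Q(α):Q] = 2

[Q(α):Q] equals the degree of the minimal polynomial of α. Here α^2 = 695 and x^2 - 695 is irreducible (d = 695 is squarefree, ≠ 1, hence not a square), so deg(m_α) = 2. Thus [Q(α):Q] = 2.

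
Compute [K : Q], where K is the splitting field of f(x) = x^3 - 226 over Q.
[K : Q] = 6

The roots of x^3 - 226 are ∛226, ω∛226, ω^2∛226 where ω = e^(2πi/3) is a primitive cube root of unity, so K = Q(∛226, ω). Now [Q(∛226):Q] = 3 (since 226 is not a perfect cube, x^3 - 226 is irreducible) and [Q(ω):Q] = 2. Both 2 and 3 divide [K:Q], and [K:Q] ≤ 3·2 = 6, so [K:Q] = 6. (Equivalently: Q(∛226) ⊂ R but ω ∉ R, so [K : Q(∛226)] = 2.)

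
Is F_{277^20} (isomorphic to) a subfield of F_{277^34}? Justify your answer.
No: F_{277^20} is not a subfield of F_{277^34}

F_{p^m} embeds in F_{p^n} iff m | n. Here 20 ∤ 34 (since 34 = 1·20 + 14 with remainder 14 ≠ 0), so F_{277^20} is not a subfield of F_{277^34}. Equivalently: if it were, the tower law would give 20 = [F_{277^20}:F_277] dividing [F_{277^34}:F_277] = 34, contradiction.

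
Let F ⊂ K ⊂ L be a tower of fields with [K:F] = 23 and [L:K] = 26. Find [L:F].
[L:F] = 598

The tower law says that for any tower of field extensions F ⊂ K ⊂ L with finite degrees, [L:F] = [L:K] · [K:F]. Here this gives [L:F] = 26 · 23 = 598.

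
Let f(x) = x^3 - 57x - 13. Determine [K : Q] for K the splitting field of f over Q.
[K : Q] = 6

By the rational root test, any rational root of the monic integer polynomial f(x) = x^3 - 57x - 13 must be an integer dividing the constant term -13, i.e. one of ±{1, 13}. Evaluating: f(1) = -69, f(-1) = 43, f(13) = 1443, f(-13) = -1469; none is 0, so f has no rational root and is therefore irreducible over Q (a cubic with no linear factor over a field is irreducible). For an irreducible cubic, the Galois group is A_3 or S_3 according as the discriminant disc(f) = -4a^3 - 27b^2 = -4·(-57)^3 - 27·(-13)^2 = 736209 is or is not a square in Q. Here disc(f) = 736209 is not a perfect square in Q, so the Galois group of f over Q is not contained in A_3 and must be all of S_3. The splitting field has degree |S_3| = 6 over Q, so [K : Q] = 6.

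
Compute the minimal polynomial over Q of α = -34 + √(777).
m_α(x) = x^2 + 68x + 379

From α + 34 = √(777), squaring gives (α + 34)^2 = 777, i.e. α^2 + 68α + 1156 = 777, so α^2 + 68α + 379 = 0. The discriminant of x^2 + 68x + 379 is (68)^2 - 4·(379) = 4624 - 1516 = 3108, and 4·(777) is not a perfect square in Q since 777 is squarefree and ≠ 1. Hence x^2 + 68x + 379 is irreducible over Q and is the minimal polynomial of α.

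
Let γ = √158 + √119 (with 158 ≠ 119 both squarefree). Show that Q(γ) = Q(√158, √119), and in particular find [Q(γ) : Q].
[Q(γ) : Q] = 4 (equivalently, Q(γ) = Q(√158, √119))

Obviously Q(γ) ⊆ Q(√158, √119), and [Q(√158, √119):Q] = 4 (since 158, 119 are distinct squarefree integers > 1 with 18802 not a perfect square). To show equality we compute the minimal polynomial of γ. From γ = √158 + √119: γ^2 = 158 + 2√(18802) + 119 = 277 + 2√(18802), so γ^2 - 277 = 2√(18802); squaring, (γ^2 - 277)^2 = 4·18802, i.e. γ^4 - 554γ^2 + 76729 - 75208 = 0, i.e. γ^4 - 554γ^2 + 1521 = 0. So γ is a root of x^4 - 554x^2 + 1521. This polynomial is irreducible over Q: it has no rational root (each ±√158 ± √119 is irrational), and any factorization into two quadratics over Q would force √(18802) ∈ Q (pairing opposite roots) or √158, √119 ∈ Q (other pairings), all impossible. Hence [Q(γ):Q] = 4 = [Q(√158, √119):Q], so Q(γ) = Q(√158, √119).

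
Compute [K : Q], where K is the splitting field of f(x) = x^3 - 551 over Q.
[K : Q] = 6

The roots of x^3 - 551 are ∛551, ω∛551, ω^2∛551 where ω = e^(2πi/3) is a primitive cube root of unity, so K = Q(∛551, ω). Now [Q(∛551):Q] = 3 (since 551 is not a perfect cube, x^3 - 551 is irreducible) and [Q(ω):Q] = 2. Both 2 and 3 divide [K:Q], and [K:Q] ≤ 3·2 = 6, so [K:Q] = 6. (Equivalently: Q(∛551) ⊂ R but ω ∉ R, so [K : Q(∛551)] = 2.)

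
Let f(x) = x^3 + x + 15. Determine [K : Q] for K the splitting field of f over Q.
[K : Q] = 6

By the rational root test, any rational root of the monic integer polynomial f(x) = x^3 + x + 15 must be an integer dividing the constant term 15, i.e. one of ±{1, 3, 5, 15}. Evaluating: f(1) = 17, f(-1) = 13, f(3) = 45, f(-3) = -15, f(5) = 145, f(-5) = -115, f(15) = 3405, f(-15) = -3375; none is 0, so f has no rational root and is therefore irreducible over Q (a cubic with no linear factor over a field is irreducible). For an irreducible cubic, the Galois group is A_3 or S_3 according as the discriminant disc(f) = -4a^3 - 27b^2 = -4·(1)^3 - 27·(15)^2 = -6079 is or is not a square in Q. Here disc(f) = -6079 is not a perfect square in Q, so the Galois group of f over Q is not contained in A_3 and must be all of S_3. The splitting field has degree |S_3| = 6 over Q, so [K : Q] = 6.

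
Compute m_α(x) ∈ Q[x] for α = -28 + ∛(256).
m_α(x) = x^3 + 84x^2 + 2352x + 21696

Set β = α + 28 = ∛(256), so β^3 = 256. Then (α + 28)^3 - 256 = 0, i.e. α is a root of g(x) = (x + 28)^3 - 256 = x^3 + 84x^2 + 2352x + 21696. Since g(x) = h(x + 28) where h(x) = x^3 - 256, and h is irreducible over Q (because 256 is not a perfect cube, so h has no rational root, and a monic cubic with no rational root is irreducible), g is also irreducible (irreducibility is preserved under the substitution x → x + 28). Hence m_α(x) = x^3 + 84x^2 + 2352x + 21696.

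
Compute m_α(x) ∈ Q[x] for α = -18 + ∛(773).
m_α(x) = x^3 + 54x^2 + 972x + 5059

Set β = α + 18 = ∛(773), so β^3 = 773. Then (α + 18)^3 - 773 = 0, i.e. α is a root of g(x) = (x + 18)^3 - 773 = x^3 + 54x^2 + 972x + 5059. Since g(x) = h(x + 18) where h(x) = x^3 - 773, and h is irreducible over Q (because 773 is not a perfect cube, so h has no rational root, and a monic cubic with no rational root is irreducible), g is also irreducible (irreducibility is preserved under the substitution x → x + 18). Hence m_α(x) = x^3 + 54x^2 + 972x + 5059.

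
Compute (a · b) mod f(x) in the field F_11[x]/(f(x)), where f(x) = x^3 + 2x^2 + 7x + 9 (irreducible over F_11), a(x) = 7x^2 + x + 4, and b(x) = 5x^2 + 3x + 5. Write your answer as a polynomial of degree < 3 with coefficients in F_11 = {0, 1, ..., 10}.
a · b ≡ 10x + 9 (mod f(x))

Multiply in F_11[x]: a(x)·b(x) = (7x^2 + x + 4)·(5x^2 + 3x + 5) = 2x^4 + 4x^3 + 3x^2 + 6x + 9. This has degree ≥ 3, so divide by f(x) over F_11: 2x^4 + 4x^3 + 3x^2 + 6x + 9 = (2x)·(x^3 + 2x^2 + 7x + 9) + (10x + 9). Hence a·b ≡ 10x + 9 (mod f). (F_11[x]/(f) is a field with 11^3 = 1331 elements since f is irreducible of degree 3.)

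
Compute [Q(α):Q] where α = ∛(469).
[Q(α):Q] = 3

The minimal polynomial of α is x^3 - 469, irreducible over Q since 469 is not a perfect cube (so x^3 - 469 has no rational root). Hence [Q(α):Q] = deg(m_α) = 3.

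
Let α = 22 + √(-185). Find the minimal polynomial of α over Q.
m_α(x) = x^2 - 44x + 669

From α - 22 = √(-185), squaring gives (α - 22)^2 = -185, i.e. α^2 - 44α + 484 = -185, so α^2 - 44α + 669 = 0. The discriminant of x^2 - 44x + 669 is (-44)^2 - 4·(669) = 1936 - 2676 = -740, and 4·(-185) is not a perfect square in Q since -185 is squarefree and ≠ 1. Hence x^2 - 44x + 669 is irreducible over Q and is the minimal polynomial of α.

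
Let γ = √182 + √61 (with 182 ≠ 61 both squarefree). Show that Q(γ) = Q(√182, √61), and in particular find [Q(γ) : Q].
[Q(γ) : Q] = 4 (equivalently, Q(γ) = Q(√182, √61))

Obviously Q(γ) ⊆ Q(√182, √61), and [Q(√182, √61):Q] = 4 (since 182, 61 are distinct squarefree integers > 1 with 11102 not a perfect square). To show equality we compute the minimal polynomial of γ. From γ = √182 + √61: γ^2 = 182 + 2√(11102) + 61 = 243 + 2√(11102), so γ^2 - 243 = 2√(11102); squaring, (γ^2 - 243)^2 = 4·11102, i.e. γ^4 - 486γ^2 + 59049 - 44408 = 0, i.e. γ^4 - 486γ^2 + 14641 = 0. So γ is a root of x^4 - 486x^2 + 14641. This polynomial is irreducible over Q: it has no rational root (each ±√182 ± √61 is irrational), and any factorization into two quadratics over Q would force √(11102) ∈ Q (pairing opposite roots) or √182, √61 ∈ Q (other pairings), all impossible. Hence [Q(γ):Q] = 4 = [Q(√182, √61):Q], so Q(γ) = Q(√182, √61).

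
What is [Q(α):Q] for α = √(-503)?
[Q(α):Q] = 2

[Q(α):Q] equals the degree of the minimal polynomial of α. Here α^2 = -503 and x^2 + 503 is irreducible (d = -503 is squarefree, ≠ 1, hence not a square), so deg(m_α) = 2. Thus [Q(α):Q] = 2.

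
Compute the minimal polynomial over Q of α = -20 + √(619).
m_α(x) = x^2 + 40x - 219

From α + 20 = √(619), squaring gives (α + 20)^2 = 619, i.e. α^2 + 40α + 400 = 619, so α^2 + 40α - 219 = 0. The discriminant of x^2 + 40x - 219 is (40)^2 - 4·(-219) = 1600 + 876 = 2476, and 4·(619) is not a perfect square in Q since 619 is squarefree and ≠ 1. Hence x^2 + 40x - 219 is irreducible over Q and is the minimal polynomial of α.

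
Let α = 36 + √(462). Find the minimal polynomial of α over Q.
m_α(x) = x^2 - 72x + 834

From α - 36 = √(462), squaring gives (α - 36)^2 = 462, i.e. α^2 - 72α + 1296 = 462, so α^2 - 72α + 834 = 0. The discriminant of x^2 - 72x + 834 is (-72)^2 - 4·(834) = 5184 - 3336 = 1848, and 4·(462) is not a perfect square in Q since 462 is squarefree and ≠ 1. Hence x^2 - 72x + 834 is irreducible over Q and is the minimal polynomial of α.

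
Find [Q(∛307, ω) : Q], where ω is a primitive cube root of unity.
[Q(∛307, ω) : Q] = 6

[Q(∛307):Q] = 3 (min poly x^3 - 307, irreducible since 307 is not a perfect cube). [Q(ω):Q] = 2 (min poly x^2 + x + 1). Since Q(∛307) ⊂ R and ω ∉ R, we have ω ∉ Q(∛307), so x^2 + x + 1 remains irreducible over Q(∛307) and [Q(∛307, ω) : Q(∛307)] = 2. By the tower law, [Q(∛307, ω) : Q] = 3 · 2 = 6. (In fact Q(∛307, ω) is the splitting field of x^3 - 307 over Q.)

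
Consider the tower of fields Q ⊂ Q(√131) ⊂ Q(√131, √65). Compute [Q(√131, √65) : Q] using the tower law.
[Q(√131, √65) : Q] = 4

[Q(√131):Q] = 2 (min poly x^2 - 131, irreducible since 131 is squarefree > 1). For the top step, suppose √65 ∈ Q(√131), say √65 = c + d√131 with c, d ∈ Q. Squaring: 65 = c^2 + 131d^2 + 2cd√131. Since √131 ∉ Q this forces 2cd = 0. If d = 0 then √65 = c ∈ Q, contradicting 65 squarefree > 1. If c = 0 then 65 = 131d^2, so 131·65 = (131d)^2 is a perfect square in Q — but 131·65 = 8515 is not a perfect square (since 131 and 65 are distinct squarefree integers). Contradiction. Hence √65 ∉ Q(√131), so x^2 - 65 stays irreducible over Q(√131) and [Q(√131, √65) : Q(√131)] = 2. By the tower law, [Q(√131, √65) : Q] = 2 · 2 = 4.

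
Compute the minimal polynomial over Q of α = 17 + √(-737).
m_α(x) = x^2 - 34x + 1026

From α - 17 = √(-737), squaring gives (α - 17)^2 = -737, i.e. α^2 - 34α + 289 = -737, so α^2 - 34α + 1026 = 0. The discriminant of x^2 - 34x + 1026 is (-34)^2 - 4·(1026) = 1156 - 4104 = -2948, and 4·(-737) is not a perfect square in Q since -737 is squarefree and ≠ 1. Hence x^2 - 34x + 1026 is irreducible over Q and is the minimal polynomial of α.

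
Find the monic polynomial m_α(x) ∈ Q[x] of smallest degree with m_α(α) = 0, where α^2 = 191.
m_α(x) = x^2 - 191

α satisfies α^2 - 191 = 0, so x^2 - 191 annihilates α. Since d = 191 is squarefree and ≠ 1, it is not a perfect square in Q, so x^2 - 191 has no rational root and is therefore irreducible over Q (a degree-2 polynomial over a field is irreducible iff it has no root). Hence m_α(x) = x^2 - 191.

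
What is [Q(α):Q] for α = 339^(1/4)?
[Q(α):Q] = 4

α is a root of x^4 - 339. By Eisenstein's criterion at the prime p = 3 (which divides the constant term 339 but p^2 = 9 does not, since 339 is squarefree), x^4 - 339 is irreducible over Q. Hence [Q(α):Q] = 4.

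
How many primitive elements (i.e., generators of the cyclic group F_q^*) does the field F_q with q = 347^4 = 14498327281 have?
There are φ(14498327280) = 3711016960 primitive elements

F_q^* is cyclic of order q - 1 = 14498327280. A cyclic group of order m has exactly φ(m) generators. Here m = 14498327280 = 2^4 · 3 · 5 · 29 · 173 · 12041, so the number of primitive elements is φ(14498327280) = 3711016960.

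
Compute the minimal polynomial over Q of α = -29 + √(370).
m_α(x) = x^2 + 58x + 471

From α + 29 = √(370), squaring gives (α + 29)^2 = 370, i.e. α^2 + 58α + 841 = 370, so α^2 + 58α + 471 = 0. The discriminant of x^2 + 58x + 471 is (58)^2 - 4·(471) = 3364 - 1884 = 1480, and 4·(370) is not a perfect square in Q since 370 is squarefree and ≠ 1. Hence x^2 + 58x + 471 is irreducible over Q and is the minimal polynomial of α.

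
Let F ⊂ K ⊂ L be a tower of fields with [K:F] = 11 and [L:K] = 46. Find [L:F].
[L:F] = 506

The tower law says that for any tower of field extensions F ⊂ K ⊂ L with finite degrees, [L:F] = [L:K] · [K:F]. Here this gives [L:F] = 46 · 11 = 506.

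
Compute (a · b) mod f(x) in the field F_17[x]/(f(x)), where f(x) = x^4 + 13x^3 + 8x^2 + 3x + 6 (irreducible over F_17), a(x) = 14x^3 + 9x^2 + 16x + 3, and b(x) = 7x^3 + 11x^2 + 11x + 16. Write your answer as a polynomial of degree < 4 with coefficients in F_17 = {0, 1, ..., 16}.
a · b ≡ 5x^3 + 9x^2 + 2x + 16 (mod f(x))

Multiply in F_17[x]: a(x)·b(x) = (14x^3 + 9x^2 + 16x + 3)·(7x^3 + 11x^2 + 11x + 16) = 13x^6 + 13x^5 + 8x^4 + 10x^3 + 13x^2 + 14. This has degree ≥ 4, so divide by f(x) over F_17: 13x^6 + 13x^5 + 8x^4 + 10x^3 + 13x^2 + 14 = (13x^2 + 14x + 11)·(x^4 + 13x^3 + 8x^2 + 3x + 6) + (5x^3 + 9x^2 + 2x + 16). Hence a·b ≡ 5x^3 + 9x^2 + 2x + 16 (mod f). (F_17[x]/(f) is a field with 17^4 = 83521 elements since f is irreducible of degree 4.)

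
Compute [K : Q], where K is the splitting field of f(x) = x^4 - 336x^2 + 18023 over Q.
[K : Q] = 4

Solving the quadratic in x^2: x^2 = (336 ± √(336^2 - 4·18023))/2 = (336 ± √40804)/2 = (336 ± 202)/2, giving x^2 = 269 or x^2 = 67. So f(x) = (x^2 - 269)(x^2 - 67) and the roots of f are ±√269, ±√67. Hence the splitting field is K = Q(√269, √67). Since 269 and 67 are distinct squarefree integers > 1, their product 18023 is not a perfect square, so √67 ∉ Q(√269). By the tower law [K:Q] = [Q(√269,√67):Q(√269)] · [Q(√269):Q] = 2 · 2 = 4.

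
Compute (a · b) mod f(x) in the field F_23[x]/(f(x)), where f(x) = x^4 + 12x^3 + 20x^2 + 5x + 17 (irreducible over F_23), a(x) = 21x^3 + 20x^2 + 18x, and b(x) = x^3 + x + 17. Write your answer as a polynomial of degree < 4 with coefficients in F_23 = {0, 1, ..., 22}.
a · b ≡ 19x^3 + 21x^2 + 9x + 20 (mod f(x))

Multiply in F_23[x]: a(x)·b(x) = (21x^3 + 20x^2 + 18x)·(x^3 + x + 17) = 21x^6 + 20x^5 + 16x^4 + 9x^3 + 13x^2 + 7x. This has degree ≥ 4, so divide by f(x) over F_23: 21x^6 + 20x^5 + 16x^4 + 9x^3 + 13x^2 + 7x = (21x^2 + 21x + 11)·(x^4 + 12x^3 + 20x^2 + 5x + 17) + (19x^3 + 21x^2 + 9x + 20). Hence a·b ≡ 19x^3 + 21x^2 + 9x + 20 (mod f). (F_23[x]/(f) is a field with 23^4 = 279841 elements since f is irreducible of degree 4.)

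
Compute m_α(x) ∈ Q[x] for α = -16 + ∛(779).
m_α(x) = x^3 + 48x^2 + 768x + 3317

Set β = α + 16 = ∛(779), so β^3 = 779. Then (α + 16)^3 - 779 = 0, i.e. α is a root of g(x) = (x + 16)^3 - 779 = x^3 + 48x^2 + 768x + 3317. Since g(x) = h(x + 16) where h(x) = x^3 - 779, and h is irreducible over Q (because 779 is not a perfect cube, so h has no rational root, and a monic cubic with no rational root is irreducible), g is also irreducible (irreducibility is preserved under the substitution x → x + 16). Hence m_α(x) = x^3 + 48x^2 + 768x + 3317.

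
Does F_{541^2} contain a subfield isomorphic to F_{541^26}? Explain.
No: F_{541^26} is not a subfield of F_{541^2}

F_{p^m} embeds in F_{p^n} iff m | n. Here 26 ∤ 2 (since 2 = 0·26 + 2 with remainder 2 ≠ 0), so F_{541^26} is not a subfield of F_{541^2}. Equivalently: if it were, the tower law would give 26 = [F_{541^26}:F_541] dividing [F_{541^2}:F_541] = 2, contradiction.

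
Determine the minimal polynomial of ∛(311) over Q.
m_α(x) = x^3 - 311

α satisfies α^3 = 311, so x^3 - 311 annihilates α. By the rational root test, a rational root p/q (in lowest terms) of x^3 - 311 would satisfy p^3 = 311 q^3, forcing q = 1 and p^3 = 311; but 311 is not a perfect cube, contradiction. A monic cubic over Q with no rational root is irreducible (any nontrivial factorization would include a linear factor). Hence x^3 - 311 is the minimal polynomial of α, and in particular [Q(α):Q] = 3.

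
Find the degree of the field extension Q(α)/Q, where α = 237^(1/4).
[Q(α):Q] = 4

α is a root of x^4 - 237. By Eisenstein's criterion at the prime p = 3 (which divides the constant term 237 but p^2 = 9 does not, since 237 is squarefree), x^4 - 237 is irreducible over Q. Hence [Q(α):Q] = 4.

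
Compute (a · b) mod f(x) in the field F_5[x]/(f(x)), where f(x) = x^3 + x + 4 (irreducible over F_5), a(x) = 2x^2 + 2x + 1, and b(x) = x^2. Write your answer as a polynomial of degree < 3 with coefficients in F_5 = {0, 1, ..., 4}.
a · b ≡ 4x^2 + 2 (mod f(x))

Multiply in F_5[x]: a(x)·b(x) = (2x^2 + 2x + 1)·(x^2) = 2x^4 + 2x^3 + x^2. This has degree ≥ 3, so divide by f(x) over F_5: 2x^4 + 2x^3 + x^2 = (2x + 2)·(x^3 + x + 4) + (4x^2 + 2). Hence a·b ≡ 4x^2 + 2 (mod f). (F_5[x]/(f) is a field with 5^3 = 125 elements since f is irreducible of degree 3.)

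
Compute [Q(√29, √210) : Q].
[Q(√29, √210) : Q] = 4

[Q(√29):Q] = 2 (min poly x^2 - 29, irreducible since 29 is squarefree > 1). For the top step, suppose √210 ∈ Q(√29), say √210 = c + d√29 with c, d ∈ Q. Squaring: 210 = c^2 + 29d^2 + 2cd√29. Since √29 ∉ Q this forces 2cd = 0. If d = 0 then √210 = c ∈ Q, contradicting 210 squarefree > 1. If c = 0 then 210 = 29d^2, so 29·210 = (29d)^2 is a perfect square in Q — but 29·210 = 6090 is not a perfect square (since 29 and 210 are distinct squarefree integers). Contradiction. Hence √210 ∉ Q(√29), so x^2 - 210 stays irreducible over Q(√29) and [Q(√29, √210) : Q(√29)] = 2. By the tower law, [Q(√29, √210) : Q] = 2 · 2 = 4.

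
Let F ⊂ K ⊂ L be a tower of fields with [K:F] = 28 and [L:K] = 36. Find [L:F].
[L:F] = 1008

The tower law says that for any tower of field extensions F ⊂ K ⊂ L with finite degrees, [L:F] = [L:K] · [K:F]. Here this gives [L:F] = 36 · 28 = 1008.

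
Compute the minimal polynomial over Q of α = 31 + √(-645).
m_α(x) = x^2 - 62x + 1606

From α - 31 = √(-645), squaring gives (α - 31)^2 = -645, i.e. α^2 - 62α + 961 = -645, so α^2 - 62α + 1606 = 0. The discriminant of x^2 - 62x + 1606 is (-62)^2 - 4·(1606) = 3844 - 6424 = -2580, and 4·(-645) is not a perfect square in Q since -645 is squarefree and ≠ 1. Hence x^2 - 62x + 1606 is irreducible over Q and is the minimal polynomial of α.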